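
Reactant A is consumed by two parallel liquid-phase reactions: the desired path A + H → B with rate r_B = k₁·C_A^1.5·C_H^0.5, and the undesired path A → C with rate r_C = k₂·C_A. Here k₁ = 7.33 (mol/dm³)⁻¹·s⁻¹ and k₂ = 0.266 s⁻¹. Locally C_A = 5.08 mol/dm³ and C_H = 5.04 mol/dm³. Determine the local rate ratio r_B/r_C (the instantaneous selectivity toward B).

S_{B/C} = r_B/r_C = (k₁·C_A^1.5·C_H^0.5)/(k₂·C_A) = (k₁/k₂)·C_A^0.5·C_H^0.5.
= (7.33×5.080^1.5×5.040^0.5) / (0.266×5.080) = 188.4/1.351 = 139.

139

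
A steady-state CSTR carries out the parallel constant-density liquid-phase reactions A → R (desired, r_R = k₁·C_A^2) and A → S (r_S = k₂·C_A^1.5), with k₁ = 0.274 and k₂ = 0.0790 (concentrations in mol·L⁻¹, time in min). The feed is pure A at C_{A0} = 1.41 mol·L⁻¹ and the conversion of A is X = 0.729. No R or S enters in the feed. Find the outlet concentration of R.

Exit C_A = C_{A0}(1−X) = 1.41×0.271 = 0.3821 mol·L⁻¹.
Rates in a CSTR are evaluated at the outlet concentration: r_R = 0.274×0.3821^2 = 0.04001, r_S = 0.0790×0.3821^1.5 = 0.01866.
Fraction of consumed A going to R: r_R/(r_R+r_S) = 0.6819.
C_R = 0.6819·C_{A0}·X = 0.6819×1.41×0.729 = 0.701 mol·L⁻¹.

0.701 mol·L⁻¹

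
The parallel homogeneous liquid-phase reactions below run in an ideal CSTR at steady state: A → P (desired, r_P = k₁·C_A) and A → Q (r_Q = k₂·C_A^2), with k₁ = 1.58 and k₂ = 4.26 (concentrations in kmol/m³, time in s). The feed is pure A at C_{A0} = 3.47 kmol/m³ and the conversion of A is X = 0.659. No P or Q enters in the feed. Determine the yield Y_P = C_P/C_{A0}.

Exit C_A = C_{A0}(1−X) = 3.47×0.341 = 1.183 kmol/m³.
In a CSTR the entire volume is at exit conditions, so r_P = 1.58×1.183 = 1.870 and r_Q = 4.26×1.183^2 = 5.965.
Fraction of consumed A going to P: r_P/(r_P+r_Q) = 0.2386.
C_P = 0.2386·C_{A0}·X = 0.2386×3.47×0.659 = 0.546 kmol/m³; Y_P = C_P/C_{A0} = 0.157.

0.157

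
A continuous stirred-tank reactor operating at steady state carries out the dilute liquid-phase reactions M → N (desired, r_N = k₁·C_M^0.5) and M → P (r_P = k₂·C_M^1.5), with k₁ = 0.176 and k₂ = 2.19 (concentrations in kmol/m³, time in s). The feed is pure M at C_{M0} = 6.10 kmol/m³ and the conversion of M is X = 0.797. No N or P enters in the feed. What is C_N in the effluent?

Exit C_M = C_{M0}(1−X) = 6.10×0.203 = 1.238 kmol/m³.
Rates in a CSTR are evaluated at the outlet concentration: r_N = 0.176×1.238^0.5 = 0.1959, r_P = 2.19×1.238^1.5 = 3.018.
Fraction of consumed M going to N: r_N/(r_N+r_P) = 0.06094.
C_N = 0.06094·C_{M0}·X = 0.06094×6.10×0.797 = 0.296 kmol/m³.

0.296 kmol/m³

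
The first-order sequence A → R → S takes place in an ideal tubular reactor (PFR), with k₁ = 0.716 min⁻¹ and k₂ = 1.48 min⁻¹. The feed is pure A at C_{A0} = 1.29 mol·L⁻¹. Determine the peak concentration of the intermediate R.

0.316 mol·L⁻¹

For a first-order series the maximum intermediate yield is C_{R,max}/C_{A0} = (k₁/k₂)^[k₂/(k₂−k₁)].
= (0.716/1.48)^(1.48/(1.48−0.716)) = (0.4838)^(1.937) = 0.2450.
C_{R,max} = 0.2450×1.29 = 0.316 mol·L⁻¹.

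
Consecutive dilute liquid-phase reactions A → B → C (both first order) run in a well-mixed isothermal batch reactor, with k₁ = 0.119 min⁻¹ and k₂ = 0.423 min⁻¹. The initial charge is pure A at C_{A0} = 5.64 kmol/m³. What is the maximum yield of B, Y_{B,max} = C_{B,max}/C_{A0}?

At the optimum, C_{B,max}/C_{A0} = (k₁/k₂)^[k₂/(k₂−k₁)].
= (0.119/0.423)^(0.423/(0.423−0.119)) = (0.2813)^(1.391) = 0.1712.

0.171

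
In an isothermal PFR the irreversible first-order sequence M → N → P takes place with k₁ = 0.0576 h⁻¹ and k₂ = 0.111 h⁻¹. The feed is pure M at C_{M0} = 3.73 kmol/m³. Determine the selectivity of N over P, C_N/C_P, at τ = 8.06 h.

1.77

For first-order series with pure M initially, C_N(τ) = k₁C_{M0}/(k₂−k₁)·(e^(−k₁τ) − e^(−k₂τ)).
e^(−k₁τ) = e^(−0.0576×8.06) = e^(−0.4643) = 0.6286; e^(−k₂τ) = e^(−0.8947) = 0.4087.
C_N = 0.0576×3.73/(0.111−0.0576) × (0.6286−0.4087) = 4.023×0.2199 = 0.8846 kmol/m³.
C_M = C_{M0}e^(−k₁τ) = 2.345 kmol/m³, so C_P = C_{M0}−C_M−C_N = 0.5007 kmol/m³; C_N/C_P = 1.77.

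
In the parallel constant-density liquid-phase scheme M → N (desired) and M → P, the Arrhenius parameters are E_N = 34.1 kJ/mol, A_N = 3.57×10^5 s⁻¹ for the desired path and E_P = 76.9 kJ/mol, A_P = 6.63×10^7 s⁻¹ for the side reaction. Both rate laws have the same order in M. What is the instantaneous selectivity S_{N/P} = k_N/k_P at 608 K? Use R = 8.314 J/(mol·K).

k_N/k_P = (A_N/A_P)·exp[−(E_N−E_P)/(RT)] = (A_N/A_P)·exp[(E_P−E_N)/(RT)].
(E_P−E_N)/(RT) = (76.9−34.1)×10³/(8.314×608) = 42800/5055 = 8.467.
k_N/k_P = (3.57×10^5/6.63×10^7)·exp(8.467) = 0.005385 × 4755 = 25.6.
Since E_N < E_P, lowering the temperature improves selectivity toward N.

25.6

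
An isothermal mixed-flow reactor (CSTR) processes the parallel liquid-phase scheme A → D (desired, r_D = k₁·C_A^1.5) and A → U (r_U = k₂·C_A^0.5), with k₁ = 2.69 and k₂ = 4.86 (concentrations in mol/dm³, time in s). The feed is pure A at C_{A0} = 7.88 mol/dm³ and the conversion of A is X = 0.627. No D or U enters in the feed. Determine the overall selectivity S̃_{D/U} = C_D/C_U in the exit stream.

1.63

Exit C_A = C_{A0}(1−X) = 7.88×0.373 = 2.939 mol/dm³.
A CSTR operates uniformly at the exit composition, giving r_D = 13.56 and r_U = 8.332 (each k·C_A^n at C_A = 2.939).
Overall selectivity = C_D/C_U = r_Dτ/(r_Uτ) = r_D/r_U = 1.63.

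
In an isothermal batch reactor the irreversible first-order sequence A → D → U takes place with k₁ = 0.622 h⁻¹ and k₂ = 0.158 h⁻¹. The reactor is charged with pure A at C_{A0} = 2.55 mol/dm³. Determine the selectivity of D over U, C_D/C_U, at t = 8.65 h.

0.509

For first-order series with pure A initially, C_D(t) = k₁C_{A0}/(k₂−k₁)·(e^(−k₁t) − e^(−k₂t)).
e^(−k₁t) = e^(−0.622×8.65) = e^(−5.380) = 0.004606; e^(−k₂t) = e^(−1.367) = 0.2549.
C_D = 0.622×2.55/(0.158−0.622) × (0.004606−0.2549) = (-3.418)×(-0.2503) = 0.8557 mol/dm³.
C_A = C_{A0}e^(−k₁t) = 0.01175 mol/dm³, so C_U = C_{A0}−C_A−C_D = 1.683 mol/dm³; C_D/C_U = 0.509.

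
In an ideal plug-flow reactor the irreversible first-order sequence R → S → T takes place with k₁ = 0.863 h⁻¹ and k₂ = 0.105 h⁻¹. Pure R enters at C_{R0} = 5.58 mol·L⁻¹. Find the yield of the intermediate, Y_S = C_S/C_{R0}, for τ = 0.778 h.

0.467

The intermediate concentration in a first-order A→B→C sequence is C_S = k₁C_{R0}(e^(−k₁τ) − e^(−k₂τ))/(k₂−k₁).
e^(−k₁τ) = e^(−0.863×0.778) = e^(−0.6714) = 0.5110; e^(−k₂τ) = e^(−0.08169) = 0.9216.
C_S = 0.863×5.58/(0.105−0.863) × (0.5110−0.9216) = (-6.353)×(-0.4106) = 2.608 mol·L⁻¹.
Y_S = C_S/C_{R0} = 2.608/5.58 = 0.467.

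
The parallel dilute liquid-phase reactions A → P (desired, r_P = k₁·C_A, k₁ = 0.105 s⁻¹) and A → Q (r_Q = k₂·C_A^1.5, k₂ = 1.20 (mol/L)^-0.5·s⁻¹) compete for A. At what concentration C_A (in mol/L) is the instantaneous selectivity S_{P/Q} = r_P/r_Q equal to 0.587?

S_{P/Q} = (k₁/k₂)·C_A^-0.5 ⇒ C_A = (S·k₂/k₁)^(-2).
= (0.587×1.20/0.105)^(-2) = (6.709)^(-2) = 0.0222 mol/L.

0.0222 mol/L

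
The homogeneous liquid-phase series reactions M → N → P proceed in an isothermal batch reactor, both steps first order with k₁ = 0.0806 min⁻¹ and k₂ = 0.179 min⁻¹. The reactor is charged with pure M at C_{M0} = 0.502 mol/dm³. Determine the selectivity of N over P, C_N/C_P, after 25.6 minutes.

For first-order series with pure M initially, C_N(t) = k₁C_{M0}/(k₂−k₁)·(e^(−k₁t) − e^(−k₂t)).
e^(−k₁t) = e^(−0.0806×25.6) = e^(−2.063) = 0.1270; e^(−k₂t) = e^(−4.582) = 0.01023.
C_N = 0.0806×0.502/(0.179−0.0806) × (0.1270−0.01023) = 0.4112×0.1168 = 0.04803 mol/dm³.
C_M = C_{M0}e^(−k₁t) = 0.06377 mol/dm³, so C_P = C_{M0}−C_M−C_N = 0.3902 mol/dm³; C_N/C_P = 0.123.

0.123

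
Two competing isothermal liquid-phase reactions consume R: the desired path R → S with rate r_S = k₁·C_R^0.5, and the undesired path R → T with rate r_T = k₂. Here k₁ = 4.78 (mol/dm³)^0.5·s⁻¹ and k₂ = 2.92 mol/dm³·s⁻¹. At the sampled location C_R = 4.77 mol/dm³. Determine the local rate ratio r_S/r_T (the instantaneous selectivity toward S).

S_{S/T} = r_S/r_T = (k₁·C_R^0.5)/(k₂) = (k₁/k₂)·C_R^0.5.
= (4.78×4.770^0.5) / (2.92) = 10.44/2.920 = 3.58.
Since the desired path is higher order in R, keeping C_R high (PFR or concentrated feed) favours S.

3.58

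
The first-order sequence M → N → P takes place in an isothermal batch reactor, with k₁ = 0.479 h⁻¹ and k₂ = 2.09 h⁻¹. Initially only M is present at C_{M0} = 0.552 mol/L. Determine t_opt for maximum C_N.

0.914 h

Setting dC_N/dt = 0 gives t_opt = ln(k₂/k₁)/(k₂−k₁).
= ln(2.09/0.479)/(2.09−0.479) = ln(4.363)/1.611 = 1.473/1.611 = 0.914 h.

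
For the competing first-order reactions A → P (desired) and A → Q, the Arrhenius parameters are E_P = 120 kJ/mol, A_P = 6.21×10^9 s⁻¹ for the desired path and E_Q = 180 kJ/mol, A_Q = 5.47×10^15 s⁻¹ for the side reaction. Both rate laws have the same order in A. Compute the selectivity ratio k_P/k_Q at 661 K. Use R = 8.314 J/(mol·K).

With equal orders, S_{P/Q} = k_P/k_Q = (A_P/A_Q)·exp[(E_Q−E_P)/(RT)].
(E_Q−E_P)/(RT) = (180−120)×10³/(8.314×661) = 60000/5496 = 10.92.
k_P/k_Q = (6.21×10^9/5.47×10^15)·exp(10.92) = 1.135×10^-6 × 55156 = 0.0626.

0.0626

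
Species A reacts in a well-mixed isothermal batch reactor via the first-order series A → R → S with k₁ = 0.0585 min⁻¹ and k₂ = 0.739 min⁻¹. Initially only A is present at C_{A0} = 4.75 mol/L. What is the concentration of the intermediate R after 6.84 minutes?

For first-order series with pure A initially, C_R(t) = k₁C_{A0}/(k₂−k₁)·(e^(−k₁t) − e^(−k₂t)).
e^(−k₁t) = e^(−0.0585×6.84) = e^(−0.4001) = 0.6702; e^(−k₂t) = e^(−5.055) = 0.006379.
C_R = 0.0585×4.75/(0.739−0.0585) × (0.6702−0.006379) = 0.4083×0.6638 = 0.2711 mol/L.

0.271 mol/L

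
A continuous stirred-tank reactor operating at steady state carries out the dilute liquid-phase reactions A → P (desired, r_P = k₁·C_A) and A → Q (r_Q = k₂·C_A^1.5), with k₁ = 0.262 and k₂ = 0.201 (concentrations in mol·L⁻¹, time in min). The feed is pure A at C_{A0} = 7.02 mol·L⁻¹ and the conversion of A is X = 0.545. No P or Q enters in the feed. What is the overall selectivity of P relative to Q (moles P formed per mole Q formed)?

Exit C_A = C_{A0}(1−X) = 7.02×0.455 = 3.194 mol·L⁻¹.
In a CSTR the entire volume is at exit conditions, so r_P = 0.262×3.194 = 0.8369 and r_Q = 0.201×3.194^1.5 = 1.147.
Overall selectivity = C_P/C_Q = r_Pτ/(r_Qτ) = r_P/r_Q = 0.729.

0.729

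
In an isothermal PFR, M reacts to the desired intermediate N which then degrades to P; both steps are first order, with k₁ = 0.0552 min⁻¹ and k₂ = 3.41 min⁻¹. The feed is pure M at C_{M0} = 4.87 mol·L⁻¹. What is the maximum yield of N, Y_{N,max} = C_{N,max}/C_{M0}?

0.0151

At the optimum, C_{N,max}/C_{M0} = (k₁/k₂)^[k₂/(k₂−k₁)].
= (0.0552/3.41)^(3.41/(3.41−0.0552)) = (0.01619)^(1.016) = 0.01513.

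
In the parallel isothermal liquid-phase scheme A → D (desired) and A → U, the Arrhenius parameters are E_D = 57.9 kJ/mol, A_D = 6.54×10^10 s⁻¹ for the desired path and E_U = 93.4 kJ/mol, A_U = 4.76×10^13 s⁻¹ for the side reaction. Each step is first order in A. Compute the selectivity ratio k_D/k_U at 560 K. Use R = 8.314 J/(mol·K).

2.81

k_D/k_U = (A_D/A_U)·exp[−(E_D−E_U)/(RT)] = (A_D/A_U)·exp[(E_U−E_D)/(RT)].
(E_U−E_D)/(RT) = (93.4−57.9)×10³/(8.314×560) = 35500/4656 = 7.625.
k_D/k_U = (6.54×10^10/4.76×10^13)·exp(7.625) = 0.001374 × 2048 = 2.81.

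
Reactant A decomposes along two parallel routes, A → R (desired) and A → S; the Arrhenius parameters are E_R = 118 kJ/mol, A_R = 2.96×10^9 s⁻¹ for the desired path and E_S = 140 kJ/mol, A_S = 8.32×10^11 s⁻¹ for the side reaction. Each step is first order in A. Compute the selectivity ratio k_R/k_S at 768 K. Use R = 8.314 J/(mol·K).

Since both paths have the same order in A, the concentration cancels and S_{R/S} = k_R/k_S = (A_R/A_S)·exp[(E_S−E_R)/(RT)].
(E_S−E_R)/(RT) = (140−118)×10³/(8.314×768) = 22000/6385 = 3.445.
k_R/k_S = (2.96×10^9/8.32×10^11)·exp(3.445) = 0.003558 × 31.36 = 0.112.
Since E_R < E_S, lowering the temperature improves selectivity toward R.

0.112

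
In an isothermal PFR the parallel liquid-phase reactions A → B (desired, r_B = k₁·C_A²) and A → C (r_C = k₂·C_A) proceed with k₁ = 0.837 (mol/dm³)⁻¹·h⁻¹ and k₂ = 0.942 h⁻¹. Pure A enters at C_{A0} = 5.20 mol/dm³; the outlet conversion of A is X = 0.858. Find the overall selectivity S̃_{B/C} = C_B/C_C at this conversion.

C_A = C_{A0}(1−X) = 0.7384 mol/dm³.
Along a PFR/batch, dC_C/dC_A = −r_C/(r_B+r_C) = −k₂/(k₂+k₁·C_A).
Integrating from C_{A0} to C_A: C_C = (0.942/0.837)·ln[(0.942+0.837·5.20)/(0.942+0.837·0.738)] = 1.125·ln(5.294/1.560) = 1.375 mol/dm³.
Then C_B = (C_{A0}−C_A) − C_C = 4.462 − 1.375 = 3.086 mol/dm³.
S̃_{B/C} = C_B/C_C = 3.086/1.375 = 2.24.

2.24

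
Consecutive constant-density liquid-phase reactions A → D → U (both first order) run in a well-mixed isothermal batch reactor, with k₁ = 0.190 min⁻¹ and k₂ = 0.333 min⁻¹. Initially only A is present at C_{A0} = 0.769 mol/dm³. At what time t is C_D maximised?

3.92 min

Setting dC_D/dt = 0 gives t_opt = ln(k₂/k₁)/(k₂−k₁).
= ln(0.333/0.190)/(0.333−0.190) = ln(1.753)/0.1430 = 0.5611/0.1430 = 3.92 min.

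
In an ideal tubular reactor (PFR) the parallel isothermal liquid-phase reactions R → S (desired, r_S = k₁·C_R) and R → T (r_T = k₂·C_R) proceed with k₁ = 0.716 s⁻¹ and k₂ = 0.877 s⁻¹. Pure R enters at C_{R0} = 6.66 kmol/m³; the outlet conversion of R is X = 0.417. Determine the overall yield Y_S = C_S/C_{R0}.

0.187

C_R = C_{R0}(1−X) = 3.883 kmol/m³.
Both paths are first order in R, so the instantaneous fraction to S is constant: dC_S/d(−C_R) = k₁/(k₁+k₂) = 0.4495.
C_S = 0.4495·(C_{R0}−C_R) = 0.4495×2.777 = 1.25 kmol/m³.
Y_S = C_S/C_{R0} = 1.248/6.66 = 0.187.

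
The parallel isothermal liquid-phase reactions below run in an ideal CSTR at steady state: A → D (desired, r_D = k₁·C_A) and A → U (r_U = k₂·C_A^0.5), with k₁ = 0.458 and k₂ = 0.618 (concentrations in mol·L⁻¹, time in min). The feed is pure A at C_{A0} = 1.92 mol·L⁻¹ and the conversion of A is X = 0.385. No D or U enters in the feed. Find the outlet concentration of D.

Exit C_A = C_{A0}(1−X) = 1.92×0.615 = 1.181 mol·L⁻¹.
In a CSTR the entire volume is at exit conditions, so r_D = 0.458×1.181 = 0.5408 and r_U = 0.618×1.181^0.5 = 0.6715.
Fraction of consumed A going to D: r_D/(r_D+r_U) = 0.4461.
C_D = 0.4461·C_{A0}·X = 0.4461×1.92×0.385 = 0.330 mol·L⁻¹.

0.330 mol·L⁻¹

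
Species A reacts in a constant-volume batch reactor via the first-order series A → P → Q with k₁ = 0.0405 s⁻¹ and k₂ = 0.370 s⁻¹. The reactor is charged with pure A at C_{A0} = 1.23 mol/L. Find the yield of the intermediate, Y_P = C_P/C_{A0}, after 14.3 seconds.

0.0683

Solving the coupled first-order balances gives C_P(t) = [k₁/(k₂−k₁)]·C_{A0}·(e^(−k₁t) − e^(−k₂t)).
e^(−k₁t) = e^(−0.0405×14.3) = e^(−0.5792) = 0.5604; e^(−k₂t) = e^(−5.291) = 0.005037.
C_P = 0.0405×1.23/(0.370−0.0405) × (0.5604−0.005037) = 0.1512×0.5553 = 0.08396 mol/L.
Y_P = C_P/C_{A0} = 0.08396/1.23 = 0.0683.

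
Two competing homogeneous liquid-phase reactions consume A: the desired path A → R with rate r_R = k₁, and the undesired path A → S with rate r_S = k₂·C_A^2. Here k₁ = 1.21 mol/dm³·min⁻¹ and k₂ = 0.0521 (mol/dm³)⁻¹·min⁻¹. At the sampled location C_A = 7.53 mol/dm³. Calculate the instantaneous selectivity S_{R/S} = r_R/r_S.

0.410

S_{R/S} = r_R/r_S = (k₁)/(k₂·C_A^2) = (k₁/k₂)·C_A^-2.
= (1.21) / (0.0521×7.530^2) = 1.210/2.954 = 0.410.
The undesired path is higher order in A, so low C_A (CSTR or dilute feed) favours R.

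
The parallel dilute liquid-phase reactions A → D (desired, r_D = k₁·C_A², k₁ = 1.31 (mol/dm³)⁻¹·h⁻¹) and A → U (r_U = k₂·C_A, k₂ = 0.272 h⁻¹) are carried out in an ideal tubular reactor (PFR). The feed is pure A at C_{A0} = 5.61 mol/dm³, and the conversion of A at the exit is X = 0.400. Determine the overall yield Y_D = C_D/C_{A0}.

C_A = C_{A0}(1−X) = 3.366 mol/dm³.
Along a PFR/batch, dC_U/dC_A = −r_U/(r_D+r_U) = −k₂/(k₂+k₁·C_A).
Integrating from C_{A0} to C_A: C_U = (0.272/1.31)·ln[(0.272+1.31·5.61)/(0.272+1.31·3.37)] = 0.2076·ln(7.621/4.681) = 0.1012 mol/dm³.
Then C_D = (C_{A0}−C_A) − C_U = 2.244 − 0.1012 = 2.143 mol/dm³.
Y_D = C_D/C_{A0} = 2.143/5.61 = 0.382.

0.382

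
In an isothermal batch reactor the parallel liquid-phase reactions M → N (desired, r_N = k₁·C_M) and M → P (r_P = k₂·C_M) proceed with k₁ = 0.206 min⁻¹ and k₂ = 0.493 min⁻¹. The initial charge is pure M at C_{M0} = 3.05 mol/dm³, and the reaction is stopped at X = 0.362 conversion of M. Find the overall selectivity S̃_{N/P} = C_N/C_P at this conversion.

C_M = C_{M0}(1−X) = 1.946 mol/dm³.
Both paths are first order in M, so the instantaneous fraction to N is constant: dC_N/d(−C_M) = k₁/(k₁+k₂) = 0.2947.
C_N = 0.2947·(C_{M0}−C_M) = 0.2947×1.104 = 0.325 mol/dm³.
C_P = (C_{M0}−C_M)−C_N = 0.7787 mol/dm³; S̃_{N/P} = 0.3254/0.7787 = 0.418.

0.418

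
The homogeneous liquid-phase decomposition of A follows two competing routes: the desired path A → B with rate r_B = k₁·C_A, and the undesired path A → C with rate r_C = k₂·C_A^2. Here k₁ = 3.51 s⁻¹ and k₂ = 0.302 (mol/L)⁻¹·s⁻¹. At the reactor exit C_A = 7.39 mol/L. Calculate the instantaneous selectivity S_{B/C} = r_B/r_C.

S_{B/C} = r_B/r_C = (k₁·C_A)/(k₂·C_A^2) = (k₁/k₂)·C_A⁻¹.
= (3.51×7.390) / (0.302×7.390^2) = 25.94/16.49 = 1.57.

1.57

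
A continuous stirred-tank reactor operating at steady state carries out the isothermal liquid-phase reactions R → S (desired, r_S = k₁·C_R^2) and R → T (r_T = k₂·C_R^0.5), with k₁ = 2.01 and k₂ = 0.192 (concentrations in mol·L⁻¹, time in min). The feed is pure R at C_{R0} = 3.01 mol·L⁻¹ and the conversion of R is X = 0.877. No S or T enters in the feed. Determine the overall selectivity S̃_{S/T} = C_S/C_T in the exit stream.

2.36

Exit C_R = C_{R0}(1−X) = 3.01×0.123 = 0.3702 mol·L⁻¹.
A CSTR operates uniformly at the exit composition, giving r_S = 0.2755 and r_T = 0.1168 (each k·C_R^n at C_R = 0.3702).
Overall selectivity = C_S/C_T = r_Sτ/(r_Tτ) = r_S/r_T = 2.36.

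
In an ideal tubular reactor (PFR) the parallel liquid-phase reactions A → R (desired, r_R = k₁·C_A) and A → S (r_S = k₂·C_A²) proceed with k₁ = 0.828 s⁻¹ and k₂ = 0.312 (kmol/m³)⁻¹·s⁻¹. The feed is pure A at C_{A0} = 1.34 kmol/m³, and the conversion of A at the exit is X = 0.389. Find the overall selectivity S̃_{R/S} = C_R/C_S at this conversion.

2.47

C_A = C_{A0}(1−X) = 0.8187 kmol/m³.
Along a PFR/batch, dC_R/dC_A = −r_R/(r_R+r_S) = −k₁/(k₁+k₂·C_A).
Integrating from C_{A0} to C_A: C_R = (0.828/0.312)·ln[(0.828+0.312·1.34)/(0.828+0.312·0.819)] = 2.654·ln(1.246/1.083) = 0.3712 kmol/m³.
C_S = (C_{A0}−C_A)−C_R = 0.1501 kmol/m³; S̃_{R/S} = 0.3712/0.1501 = 2.47.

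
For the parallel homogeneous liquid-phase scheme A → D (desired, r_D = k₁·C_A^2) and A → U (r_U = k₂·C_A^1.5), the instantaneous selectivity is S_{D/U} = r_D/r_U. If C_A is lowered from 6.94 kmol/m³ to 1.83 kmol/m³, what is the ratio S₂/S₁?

0.514

S_{D/U} = (k₁/k₂)·C_A^0.5, so S₂/S₁ = (C_{A,2}/C_{A,1})^0.5.
= (1.83/6.94)^0.5 = (0.2637)^0.5 = 0.514.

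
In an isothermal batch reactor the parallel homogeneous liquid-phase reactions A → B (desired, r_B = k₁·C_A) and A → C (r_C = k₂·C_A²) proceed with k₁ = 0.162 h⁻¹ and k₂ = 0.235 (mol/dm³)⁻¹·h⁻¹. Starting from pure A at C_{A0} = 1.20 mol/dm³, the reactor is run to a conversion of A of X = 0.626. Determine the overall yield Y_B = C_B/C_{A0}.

0.291

C_A = C_{A0}(1−X) = 0.4488 mol/dm³.
Along a PFR/batch, dC_B/dC_A = −r_B/(r_B+r_C) = −k₁/(k₁+k₂·C_A).
Integrating from C_{A0} to C_A: C_B = (0.162/0.235)·ln[(0.162+0.235·1.20)/(0.162+0.235·0.449)] = 0.6894·ln(0.4440/0.2675) = 0.3494 mol/dm³.
Y_B = C_B/C_{A0} = 0.3494/1.20 = 0.291.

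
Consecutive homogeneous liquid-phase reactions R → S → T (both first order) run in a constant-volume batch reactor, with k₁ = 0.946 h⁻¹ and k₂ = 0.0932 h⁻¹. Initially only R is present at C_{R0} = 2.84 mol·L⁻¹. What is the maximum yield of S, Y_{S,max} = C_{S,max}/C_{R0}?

0.776

Evaluating C_S at t_opt = ln(k₂/k₁)/(k₂−k₁) gives C_{S,max}/C_{R0} = (k₁/k₂)^[k₂/(k₂−k₁)].
= (0.946/0.0932)^(0.0932/(0.0932−0.946)) = (10.15)^(-0.1093) = 0.7763.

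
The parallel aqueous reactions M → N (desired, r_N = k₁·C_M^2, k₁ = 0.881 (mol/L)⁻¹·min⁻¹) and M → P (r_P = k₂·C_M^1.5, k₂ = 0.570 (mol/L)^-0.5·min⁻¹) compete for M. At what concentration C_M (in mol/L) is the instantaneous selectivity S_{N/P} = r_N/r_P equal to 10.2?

S_{N/P} = (k₁/k₂)·C_M^0.5 ⇒ C_M = (S·k₂/k₁)^(2).
= (10.2×0.570/0.881)^(2) = (6.599)^(2) = 43.6 mol/L.

43.6 mol/L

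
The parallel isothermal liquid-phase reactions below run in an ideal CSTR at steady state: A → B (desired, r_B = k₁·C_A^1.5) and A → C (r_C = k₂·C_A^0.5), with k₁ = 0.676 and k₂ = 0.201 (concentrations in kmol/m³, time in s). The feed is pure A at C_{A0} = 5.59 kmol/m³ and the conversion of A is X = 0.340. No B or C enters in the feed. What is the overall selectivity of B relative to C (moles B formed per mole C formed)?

Exit C_A = C_{A0}(1−X) = 5.59×0.660 = 3.689 kmol/m³.
A CSTR operates uniformly at the exit composition, giving r_B = 4.790 and r_C = 0.3861 (each k·C_A^n at C_A = 3.689).
Overall selectivity = C_B/C_C = r_Bτ/(r_Cτ) = r_B/r_C = 12.4.

12.4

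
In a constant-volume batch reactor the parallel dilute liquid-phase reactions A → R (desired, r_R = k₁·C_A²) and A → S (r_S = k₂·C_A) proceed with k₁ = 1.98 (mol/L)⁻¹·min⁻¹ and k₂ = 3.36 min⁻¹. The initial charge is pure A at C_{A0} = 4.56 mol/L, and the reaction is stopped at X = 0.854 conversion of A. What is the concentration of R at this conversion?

C_A = C_{A0}(1−X) = 0.6658 mol/L.
Along a PFR/batch, dC_S/dC_A = −r_S/(r_R+r_S) = −k₂/(k₂+k₁·C_A).
Integrating from C_{A0} to C_A: C_S = (3.36/1.98)·ln[(3.36+1.98·4.56)/(3.36+1.98·0.666)] = 1.697·ln(12.39/4.678) = 1.653 mol/L.
Then C_R = (C_{A0}−C_A) − C_S = 3.894 − 1.653 = 2.242 mol/L.

2.24 mol/L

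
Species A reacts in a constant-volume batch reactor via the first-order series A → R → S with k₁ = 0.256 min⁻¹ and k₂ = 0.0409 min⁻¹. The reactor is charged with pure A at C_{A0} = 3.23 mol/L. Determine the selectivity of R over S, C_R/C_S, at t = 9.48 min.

3.36

The intermediate concentration in a first-order A→B→C sequence is C_R = k₁C_{A0}(e^(−k₁t) − e^(−k₂t))/(k₂−k₁).
e^(−k₁t) = e^(−0.256×9.48) = e^(−2.427) = 0.08831; e^(−k₂t) = e^(−0.3877) = 0.6786.
C_R = 0.256×3.23/(0.0409−0.256) × (0.08831−0.6786) = (-3.844)×(-0.5903) = 2.269 mol/L.
C_A = C_{A0}e^(−k₁t) = 0.2852 mol/L, so C_S = C_{A0}−C_A−C_R = 0.6756 mol/L; C_R/C_S = 3.36.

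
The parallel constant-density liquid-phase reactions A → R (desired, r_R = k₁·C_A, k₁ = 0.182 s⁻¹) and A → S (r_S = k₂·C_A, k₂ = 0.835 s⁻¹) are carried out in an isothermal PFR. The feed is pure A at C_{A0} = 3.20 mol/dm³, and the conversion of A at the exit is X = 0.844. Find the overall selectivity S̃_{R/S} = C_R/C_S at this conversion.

0.218

C_A = C_{A0}(1−X) = 0.4992 mol/dm³.
Both paths are first order in A, so the instantaneous fraction to R is constant: dC_R/d(−C_A) = k₁/(k₁+k₂) = 0.1790.
C_R = 0.1790·(C_{A0}−C_A) = 0.1790×2.701 = 0.483 mol/dm³.
C_S = (C_{A0}−C_A)−C_R = 2.217 mol/dm³; S̃_{R/S} = 0.4833/2.217 = 0.218.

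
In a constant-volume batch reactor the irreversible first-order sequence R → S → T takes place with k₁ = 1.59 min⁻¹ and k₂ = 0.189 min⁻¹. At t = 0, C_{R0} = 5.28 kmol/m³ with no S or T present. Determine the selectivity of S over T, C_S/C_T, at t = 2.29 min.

For first-order series with pure R initially, C_S(t) = k₁C_{R0}/(k₂−k₁)·(e^(−k₁t) − e^(−k₂t)).
e^(−k₁t) = e^(−1.59×2.29) = e^(−3.641) = 0.02622; e^(−k₂t) = e^(−0.4328) = 0.6487.
C_S = 1.59×5.28/(0.189−1.59) × (0.02622−0.6487) = (-5.992)×(-0.6225) = 3.730 kmol/m³.
C_R = C_{R0}e^(−k₁t) = 0.1385 kmol/m³, so C_T = C_{R0}−C_R−C_S = 1.412 kmol/m³; C_S/C_T = 2.64.

2.64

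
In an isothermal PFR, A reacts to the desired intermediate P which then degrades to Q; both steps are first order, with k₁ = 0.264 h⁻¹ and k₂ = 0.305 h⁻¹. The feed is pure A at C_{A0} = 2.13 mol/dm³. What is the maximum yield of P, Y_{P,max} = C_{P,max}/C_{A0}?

For a first-order series the maximum intermediate yield is C_{P,max}/C_{A0} = (k₁/k₂)^[k₂/(k₂−k₁)].
= (0.264/0.305)^(0.305/(0.305−0.264)) = (0.8656)^(7.439) = 0.3417.

0.342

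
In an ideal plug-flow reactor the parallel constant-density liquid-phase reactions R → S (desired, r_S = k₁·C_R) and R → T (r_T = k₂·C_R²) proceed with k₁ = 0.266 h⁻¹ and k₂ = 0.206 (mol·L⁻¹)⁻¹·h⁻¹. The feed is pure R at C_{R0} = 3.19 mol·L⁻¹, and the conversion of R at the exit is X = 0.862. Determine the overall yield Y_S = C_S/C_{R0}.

C_R = C_{R0}(1−X) = 0.4402 mol·L⁻¹.
Along a PFR/batch, dC_S/dC_R = −r_S/(r_S+r_T) = −k₁/(k₁+k₂·C_R).
Integrating from C_{R0} to C_R: C_S = (0.266/0.206)·ln[(0.266+0.206·3.19)/(0.266+0.206·0.440)] = 1.291·ln(0.9231/0.3567) = 1.228 mol·L⁻¹.
Y_S = C_S/C_{R0} = 1.228/3.19 = 0.385.

0.385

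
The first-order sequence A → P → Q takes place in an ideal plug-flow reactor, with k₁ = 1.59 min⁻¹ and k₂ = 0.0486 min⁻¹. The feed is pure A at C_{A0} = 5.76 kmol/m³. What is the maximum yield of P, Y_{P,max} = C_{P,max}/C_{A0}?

For a first-order series the maximum intermediate yield is C_{P,max}/C_{A0} = (k₁/k₂)^[k₂/(k₂−k₁)].
= (1.59/0.0486)^(0.0486/(0.0486−1.59)) = (32.72)^(-0.03153) = 0.8959.

0.896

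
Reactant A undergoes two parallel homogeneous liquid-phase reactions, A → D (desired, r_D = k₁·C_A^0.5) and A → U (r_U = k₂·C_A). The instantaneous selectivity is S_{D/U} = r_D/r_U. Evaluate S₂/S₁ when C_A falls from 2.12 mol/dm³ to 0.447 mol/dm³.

2.18

S_{D/U} = (k₁/k₂)·C_A^-0.5, so S₂/S₁ = (C_{A,2}/C_{A,1})^-0.5.
= (0.447/2.12)^(-0.5) = (0.2108)^(-0.5) = 2.18.
Selectivity toward D rises as C_A falls — low-concentration operation is favoured.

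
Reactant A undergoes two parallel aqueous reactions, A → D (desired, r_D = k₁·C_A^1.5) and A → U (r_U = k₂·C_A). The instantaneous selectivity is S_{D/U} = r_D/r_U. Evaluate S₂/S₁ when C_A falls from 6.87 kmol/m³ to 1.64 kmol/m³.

0.489

S_{D/U} = (k₁/k₂)·C_A^0.5, so S₂/S₁ = (C_{A,2}/C_{A,1})^0.5.
= (1.64/6.87)^0.5 = (0.2387)^0.5 = 0.489.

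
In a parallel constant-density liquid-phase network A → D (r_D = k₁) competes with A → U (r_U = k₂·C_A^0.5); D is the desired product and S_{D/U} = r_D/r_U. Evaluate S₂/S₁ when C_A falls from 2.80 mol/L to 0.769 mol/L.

1.91

S_{D/U} = (k₁/k₂)·C_A^-0.5, so S₂/S₁ = (C_{A,2}/C_{A,1})^-0.5.
= (0.769/2.80)^(-0.5) = (0.2746)^(-0.5) = 1.91.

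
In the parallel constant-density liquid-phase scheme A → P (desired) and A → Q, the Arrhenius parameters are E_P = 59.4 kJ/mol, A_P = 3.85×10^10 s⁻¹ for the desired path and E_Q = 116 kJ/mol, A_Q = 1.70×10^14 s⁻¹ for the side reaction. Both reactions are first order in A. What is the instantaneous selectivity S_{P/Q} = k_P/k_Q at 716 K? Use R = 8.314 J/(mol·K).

3.05

With equal orders, S_{P/Q} = k_P/k_Q = (A_P/A_Q)·exp[(E_Q−E_P)/(RT)].
(E_Q−E_P)/(RT) = (116−59.4)×10³/(8.314×716) = 56600/5953 = 9.508.
k_P/k_Q = (3.85×10^10/1.70×10^14)·exp(9.508) = 2.265×10^-4 × 13468 = 3.05.
Since E_P < E_Q, lowering the temperature improves selectivity toward P.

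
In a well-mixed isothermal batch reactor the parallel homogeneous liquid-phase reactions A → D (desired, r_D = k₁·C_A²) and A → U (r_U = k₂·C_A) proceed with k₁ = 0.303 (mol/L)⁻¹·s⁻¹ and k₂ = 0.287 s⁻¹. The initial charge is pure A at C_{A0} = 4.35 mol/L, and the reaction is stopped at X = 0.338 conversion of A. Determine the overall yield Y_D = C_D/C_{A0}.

C_A = C_{A0}(1−X) = 2.880 mol/L.
Along a PFR/batch, dC_U/dC_A = −r_U/(r_D+r_U) = −k₂/(k₂+k₁·C_A).
Integrating from C_{A0} to C_A: C_U = (0.287/0.303)·ln[(0.287+0.303·4.35)/(0.287+0.303·2.88)] = 0.9472·ln(1.605/1.160) = 0.3080 mol/L.
Then C_D = (C_{A0}−C_A) − C_U = 1.470 − 0.3080 = 1.162 mol/L.
Y_D = C_D/C_{A0} = 1.162/4.35 = 0.267.

0.267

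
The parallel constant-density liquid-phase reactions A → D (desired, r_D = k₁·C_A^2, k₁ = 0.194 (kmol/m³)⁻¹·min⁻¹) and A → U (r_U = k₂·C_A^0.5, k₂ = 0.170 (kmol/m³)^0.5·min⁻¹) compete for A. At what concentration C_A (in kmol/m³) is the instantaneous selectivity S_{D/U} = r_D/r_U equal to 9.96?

S_{D/U} = (k₁/k₂)·C_A^1.5 ⇒ C_A = (S·k₂/k₁)^(1/1.5).
= (9.96×0.170/0.194)^(0.6667) = (8.728)^(0.6667) = 4.24 kmol/m³.

4.24 kmol/m³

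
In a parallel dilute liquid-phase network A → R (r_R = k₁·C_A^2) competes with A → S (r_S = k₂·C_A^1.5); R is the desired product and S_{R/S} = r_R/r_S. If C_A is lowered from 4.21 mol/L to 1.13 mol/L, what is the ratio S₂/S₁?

S_{R/S} = (k₁/k₂)·C_A^0.5, so S₂/S₁ = (C_{A,2}/C_{A,1})^0.5.
= (1.13/4.21)^0.5 = (0.2684)^0.5 = 0.518.

0.518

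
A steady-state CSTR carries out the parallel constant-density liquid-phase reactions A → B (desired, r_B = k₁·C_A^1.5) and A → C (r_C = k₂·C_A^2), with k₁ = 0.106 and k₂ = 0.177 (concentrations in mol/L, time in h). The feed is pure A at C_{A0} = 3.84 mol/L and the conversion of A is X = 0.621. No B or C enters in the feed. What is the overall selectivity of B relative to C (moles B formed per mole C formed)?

Exit C_A = C_{A0}(1−X) = 3.84×0.379 = 1.455 mol/L.
A CSTR operates uniformly at the exit composition, giving r_B = 0.1861 and r_C = 0.3749 (each k·C_A^n at C_A = 1.455).
Overall selectivity = C_B/C_C = r_Bτ/(r_Cτ) = r_B/r_C = 0.496.

0.496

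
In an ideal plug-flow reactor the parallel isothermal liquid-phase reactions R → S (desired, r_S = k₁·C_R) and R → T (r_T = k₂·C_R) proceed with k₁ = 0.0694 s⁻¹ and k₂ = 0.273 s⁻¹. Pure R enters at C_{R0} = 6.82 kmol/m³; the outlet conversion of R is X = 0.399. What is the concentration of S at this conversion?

C_R = C_{R0}(1−X) = 4.099 kmol/m³.
Both paths are first order in R, so the instantaneous fraction to S is constant: dC_S/d(−C_R) = k₁/(k₁+k₂) = 0.2027.
C_S = 0.2027·(C_{R0}−C_R) = 0.2027×2.721 = 0.552 kmol/m³.

0.552 kmol/m³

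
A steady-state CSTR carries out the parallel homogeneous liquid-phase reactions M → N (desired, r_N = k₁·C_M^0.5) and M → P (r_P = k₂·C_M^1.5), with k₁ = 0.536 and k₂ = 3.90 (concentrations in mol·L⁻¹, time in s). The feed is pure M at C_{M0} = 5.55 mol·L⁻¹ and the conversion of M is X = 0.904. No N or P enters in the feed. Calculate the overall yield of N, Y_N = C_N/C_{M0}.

Exit C_M = C_{M0}(1−X) = 5.55×0.0960 = 0.5328 mol·L⁻¹.
Rates in a CSTR are evaluated at the outlet concentration: r_N = 0.536×0.5328^0.5 = 0.3912, r_P = 3.90×0.5328^1.5 = 1.517.
Fraction of consumed M going to N: r_N/(r_N+r_P) = 0.2051.
C_N = 0.2051·C_{M0}·X = 0.2051×5.55×0.904 = 1.03 mol·L⁻¹; Y_N = C_N/C_{M0} = 0.185.

0.185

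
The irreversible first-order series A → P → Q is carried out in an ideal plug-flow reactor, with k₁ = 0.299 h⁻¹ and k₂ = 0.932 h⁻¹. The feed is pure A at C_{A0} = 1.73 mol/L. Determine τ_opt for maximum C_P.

For first-order series the maximum of C_P occurs at τ_opt = ln(k₂/k₁)/(k₂−k₁).
= ln(0.932/0.299)/(0.932−0.299) = ln(3.117)/0.6330 = 1.137/0.6330 = 1.80 h.

1.80 h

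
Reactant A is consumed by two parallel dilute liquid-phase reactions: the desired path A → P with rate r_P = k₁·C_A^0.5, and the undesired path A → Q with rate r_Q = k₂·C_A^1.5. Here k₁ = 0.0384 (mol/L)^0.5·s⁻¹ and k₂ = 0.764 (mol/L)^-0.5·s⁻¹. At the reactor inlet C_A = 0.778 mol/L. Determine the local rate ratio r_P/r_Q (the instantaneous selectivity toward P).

S_{P/Q} = r_P/r_Q = (k₁·C_A^0.5)/(k₂·C_A^1.5) = (k₁/k₂)·C_A⁻¹.
= (0.0384×0.7780^0.5) / (0.764×0.7780^1.5) = 0.03387/0.5243 = 0.0646.
The undesired path is higher order in A, so low C_A (CSTR or dilute feed) favours P.

0.0646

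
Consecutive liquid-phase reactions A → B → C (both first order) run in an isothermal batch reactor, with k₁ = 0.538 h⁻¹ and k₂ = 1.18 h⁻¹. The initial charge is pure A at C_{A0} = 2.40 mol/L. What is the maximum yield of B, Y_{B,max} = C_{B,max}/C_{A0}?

0.236

For a first-order series the maximum intermediate yield is C_{B,max}/C_{A0} = (k₁/k₂)^[k₂/(k₂−k₁)].
= (0.538/1.18)^(1.18/(1.18−0.538)) = (0.4559)^(1.838) = 0.2361.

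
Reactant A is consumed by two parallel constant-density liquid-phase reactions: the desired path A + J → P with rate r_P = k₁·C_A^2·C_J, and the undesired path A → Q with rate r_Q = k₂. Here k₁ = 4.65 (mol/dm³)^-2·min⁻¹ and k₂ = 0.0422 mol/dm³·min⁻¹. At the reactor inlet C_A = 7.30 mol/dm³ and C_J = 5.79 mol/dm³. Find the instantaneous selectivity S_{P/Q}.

33999

S_{P/Q} = r_P/r_Q = (k₁·C_A^2·C_J)/(k₂) = (k₁/k₂)·C_A^2·C_J.
= (4.65×7.300^2×5.790) / (0.0422) = 1435/0.04220 = 33999.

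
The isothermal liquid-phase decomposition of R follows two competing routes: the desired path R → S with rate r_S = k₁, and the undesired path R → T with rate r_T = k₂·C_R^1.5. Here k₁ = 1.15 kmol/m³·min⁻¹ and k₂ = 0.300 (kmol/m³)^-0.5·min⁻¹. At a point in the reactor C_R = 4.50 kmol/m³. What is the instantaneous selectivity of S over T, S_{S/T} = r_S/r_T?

0.402

S_{S/T} = r_S/r_T = (k₁)/(k₂·C_R^1.5) = (k₁/k₂)·C_R^-1.5.
= (1.15) / (0.300×4.500^1.5) = 1.150/2.864 = 0.402.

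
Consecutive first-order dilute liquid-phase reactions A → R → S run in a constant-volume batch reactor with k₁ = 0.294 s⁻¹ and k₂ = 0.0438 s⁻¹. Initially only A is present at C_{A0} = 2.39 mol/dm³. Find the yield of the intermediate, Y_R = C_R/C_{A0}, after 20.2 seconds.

For first-order series with pure A initially, C_R(t) = k₁C_{A0}/(k₂−k₁)·(e^(−k₁t) − e^(−k₂t)).
e^(−k₁t) = e^(−0.294×20.2) = e^(−5.939) = 0.002635; e^(−k₂t) = e^(−0.8848) = 0.4128.
C_R = 0.294×2.39/(0.0438−0.294) × (0.002635−0.4128) = (-2.808)×(-0.4102) = 1.152 mol/dm³.
Y_R = C_R/C_{A0} = 1.152/2.39 = 0.482.

0.482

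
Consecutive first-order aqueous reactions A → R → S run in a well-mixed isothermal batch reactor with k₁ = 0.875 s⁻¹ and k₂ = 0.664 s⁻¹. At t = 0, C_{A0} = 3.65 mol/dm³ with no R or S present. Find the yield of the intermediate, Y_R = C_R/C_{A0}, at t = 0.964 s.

The intermediate concentration in a first-order A→B→C sequence is C_R = k₁C_{A0}(e^(−k₁t) − e^(−k₂t))/(k₂−k₁).
e^(−k₁t) = e^(−0.875×0.964) = e^(−0.8435) = 0.4302; e^(−k₂t) = e^(−0.6401) = 0.5272.
C_R = 0.875×3.65/(0.664−0.875) × (0.4302−0.5272) = (-15.14)×(-0.09704) = 1.469 mol/dm³.
Y_R = C_R/C_{A0} = 1.469/3.65 = 0.402.

0.402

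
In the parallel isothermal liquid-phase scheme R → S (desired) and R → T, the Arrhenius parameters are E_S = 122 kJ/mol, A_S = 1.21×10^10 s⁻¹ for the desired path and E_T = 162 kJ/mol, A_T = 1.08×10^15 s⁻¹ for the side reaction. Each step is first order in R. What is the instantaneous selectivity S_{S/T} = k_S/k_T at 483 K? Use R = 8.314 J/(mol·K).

0.237

With equal orders, S_{S/T} = k_S/k_T = (A_S/A_T)·exp[(E_T−E_S)/(RT)].
(E_T−E_S)/(RT) = (162−122)×10³/(8.314×483) = 40000/4016 = 9.961.
k_S/k_T = (1.21×10^10/1.08×10^15)·exp(9.961) = 1.120×10^-5 × 21184 = 0.237.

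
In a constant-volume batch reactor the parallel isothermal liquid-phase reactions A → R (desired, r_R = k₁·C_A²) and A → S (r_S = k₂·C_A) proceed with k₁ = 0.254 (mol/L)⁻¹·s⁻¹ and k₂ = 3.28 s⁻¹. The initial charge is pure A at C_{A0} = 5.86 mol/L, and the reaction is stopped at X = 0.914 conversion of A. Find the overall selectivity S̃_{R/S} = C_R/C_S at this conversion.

0.235

C_A = C_{A0}(1−X) = 0.5040 mol/L.
Along a PFR/batch, dC_S/dC_A = −r_S/(r_R+r_S) = −k₂/(k₂+k₁·C_A).
Integrating from C_{A0} to C_A: C_S = (3.28/0.254)·ln[(3.28+0.254·5.86)/(3.28+0.254·0.504)] = 12.91·ln(4.768/3.408) = 4.338 mol/L.
Then C_R = (C_{A0}−C_A) − C_S = 5.356 − 4.338 = 1.019 mol/L.
S̃_{R/S} = C_R/C_S = 1.019/4.338 = 0.235.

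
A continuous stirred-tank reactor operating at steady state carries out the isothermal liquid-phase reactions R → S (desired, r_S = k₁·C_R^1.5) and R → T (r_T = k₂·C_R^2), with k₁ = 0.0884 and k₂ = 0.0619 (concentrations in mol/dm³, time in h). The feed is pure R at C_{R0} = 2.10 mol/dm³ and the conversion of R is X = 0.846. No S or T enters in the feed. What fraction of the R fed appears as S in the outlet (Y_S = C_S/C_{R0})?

0.605

Exit C_R = C_{R0}(1−X) = 2.10×0.154 = 0.3234 mol/dm³.
A CSTR operates uniformly at the exit composition, giving r_S = 0.01626 and r_T = 0.006474 (each k·C_R^n at C_R = 0.3234).
Fraction of consumed R going to S: r_S/(r_S+r_T) = 0.7152.
C_S = 0.7152·C_{R0}·X = 0.7152×2.10×0.846 = 1.27 mol/dm³; Y_S = C_S/C_{R0} = 0.605.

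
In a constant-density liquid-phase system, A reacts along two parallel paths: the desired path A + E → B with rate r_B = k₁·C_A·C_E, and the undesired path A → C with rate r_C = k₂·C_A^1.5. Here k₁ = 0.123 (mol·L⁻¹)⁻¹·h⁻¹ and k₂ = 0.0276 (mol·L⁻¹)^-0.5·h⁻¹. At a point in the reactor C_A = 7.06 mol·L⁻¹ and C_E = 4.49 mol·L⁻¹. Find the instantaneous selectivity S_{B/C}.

7.53

S_{B/C} = r_B/r_C = (k₁·C_A·C_E)/(k₂·C_A^1.5) = (k₁/k₂)·C_A^-0.5·C_E.
= (0.123×7.060×4.490) / (0.0276×7.060^1.5) = 3.899/0.5177 = 7.53.
The undesired path is higher order in A, so low C_A (CSTR or dilute feed) favours B.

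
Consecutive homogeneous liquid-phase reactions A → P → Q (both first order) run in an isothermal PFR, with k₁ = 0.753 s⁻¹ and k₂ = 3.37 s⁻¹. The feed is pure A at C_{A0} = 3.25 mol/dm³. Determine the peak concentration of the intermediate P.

For a first-order series the maximum intermediate yield is C_{P,max}/C_{A0} = (k₁/k₂)^[k₂/(k₂−k₁)].
= (0.753/3.37)^(3.37/(3.37−0.753)) = (0.2234)^(1.288) = 0.1452.
C_{P,max} = 0.1452×3.25 = 0.472 mol/dm³.

0.472 mol/dm³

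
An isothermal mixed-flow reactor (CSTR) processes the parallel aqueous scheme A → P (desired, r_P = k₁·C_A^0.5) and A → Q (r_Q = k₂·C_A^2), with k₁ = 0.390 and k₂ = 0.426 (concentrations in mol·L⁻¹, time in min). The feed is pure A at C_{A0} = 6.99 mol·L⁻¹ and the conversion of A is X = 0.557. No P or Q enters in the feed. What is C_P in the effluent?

0.560 mol·L⁻¹

Exit C_A = C_{A0}(1−X) = 6.99×0.443 = 3.097 mol·L⁻¹.
A CSTR operates uniformly at the exit composition, giving r_P = 0.6863 and r_Q = 4.085 (each k·C_A^n at C_A = 3.097).
Fraction of consumed A going to P: r_P/(r_P+r_Q) = 0.1438.
C_P = 0.1438·C_{A0}·X = 0.1438×6.99×0.557 = 0.560 mol·L⁻¹.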